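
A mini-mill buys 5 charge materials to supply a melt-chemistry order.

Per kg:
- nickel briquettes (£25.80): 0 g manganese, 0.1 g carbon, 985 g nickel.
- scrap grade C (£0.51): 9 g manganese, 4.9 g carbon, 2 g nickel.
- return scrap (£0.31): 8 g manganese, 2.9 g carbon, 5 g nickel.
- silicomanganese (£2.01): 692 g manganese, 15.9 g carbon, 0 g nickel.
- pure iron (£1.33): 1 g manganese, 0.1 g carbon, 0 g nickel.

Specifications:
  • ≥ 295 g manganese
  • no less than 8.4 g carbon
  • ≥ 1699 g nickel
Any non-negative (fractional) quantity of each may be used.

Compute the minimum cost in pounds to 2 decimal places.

£45.44

This is a linear program. Let x1 = kg of nickel briquettes, x2 = kg of scrap grade C, x3 = kg of return scrap, x4 = kg of silicomanganese, x5 = kg of pure iron.
min 25.8x1 + 0.51x2 + 0.31x3 + 2.01x4 + 1.33x5 s.t.:
  9x2 + 8x3 + 692x4 + 1x5 ≥ 295   (manganese)
  0.1x1 + 4.9x2 + 2.9x3 + 15.9x4 + 0.1x5 ≥ 8.4   (carbon)
  985x1 + 2x2 + 5x3 ≥ 1699   (nickel)
  x1, x2, x3, x4, x5 ≥ 0.
The minimum-cost mix takes nothing from scrap grade C, pure iron — only nickel briquettes, return scrap, silicomanganese. There the manganese, carbon, nickel constraints are tight.
Optimal quantities: nickel briquettes = 1.722 kg, return scrap = 0.5337 kg, silicomanganese = 0.4201 kg.
Total cost: 25.8·1.722 + 0.31·0.5337 + 2.01·0.4201 = 45.4374.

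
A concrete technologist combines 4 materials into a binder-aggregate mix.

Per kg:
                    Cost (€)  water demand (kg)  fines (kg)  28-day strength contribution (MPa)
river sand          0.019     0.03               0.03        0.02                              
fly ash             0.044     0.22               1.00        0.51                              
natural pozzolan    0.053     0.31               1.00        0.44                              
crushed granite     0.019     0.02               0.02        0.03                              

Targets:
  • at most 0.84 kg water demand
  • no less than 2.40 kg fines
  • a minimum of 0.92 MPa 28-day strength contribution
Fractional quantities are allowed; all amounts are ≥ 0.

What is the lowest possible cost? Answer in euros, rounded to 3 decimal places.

€0.106

Let x1 = kg of river sand, x2 = kg of fly ash, x3 = kg of natural pozzolan, x4 = kg of crushed granite.
Minimise 0.019x1 + 0.044x2 + 0.053x3 + 0.019x4 subject to:
  0.03x1 + 0.22x2 + 0.31x3 + 0.02x4 ≤ 0.84   (water demand)
  0.03x1 + 1x2 + 1x3 + 0.02x4 ≥ 2.4   (fines)
  0.02x1 + 0.51x2 + 0.44x3 + 0.03x4 ≥ 0.92   (28-day strength contribution)
  x1, x2, x3, x4 ≥ 0.
At the optimum only fly ash is positive (river sand, natural pozzolan, crushed granite = 0). There the fines constraint is tight.
Solving gives x2 = 2.4.
Cost = 0.044·2.4 = 0.10560.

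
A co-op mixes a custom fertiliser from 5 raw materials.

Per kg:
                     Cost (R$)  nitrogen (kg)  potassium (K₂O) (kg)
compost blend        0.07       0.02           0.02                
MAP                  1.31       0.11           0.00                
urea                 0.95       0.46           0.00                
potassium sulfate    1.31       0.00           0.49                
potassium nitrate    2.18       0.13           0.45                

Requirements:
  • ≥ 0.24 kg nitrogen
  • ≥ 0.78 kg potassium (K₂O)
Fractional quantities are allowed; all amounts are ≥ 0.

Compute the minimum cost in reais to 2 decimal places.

Treat it as an LP. Let x1 = kg of compost blend, x2 = kg of MAP, x3 = kg of urea, x4 = kg of potassium sulfate, x5 = kg of potassium nitrate.
Minimize 0.07x1 + 1.31x2 + 0.95x3 + 1.31x4 + 2.18x5 s.t.:
  0.02x1 + 0.11x2 + 0.46x3 + 0.13x5 ≥ 0.24   (nitrogen)
  0.02x1 + 0.49x4 + 0.45x5 ≥ 0.78   (potassium (K₂O))
  x1, x2, x3, x4, x5 ≥ 0.
The cheapest feasible vertex uses only compost blend, potassium sulfate; MAP, urea, potassium nitrate are not used. There the nitrogen and potassium (K₂O) constraints are tight.
That vertex is x1 = 12, x4 = 1.102.
Objective = 0.07·12 + 1.31·1.102 = 2.2836.

R$2.28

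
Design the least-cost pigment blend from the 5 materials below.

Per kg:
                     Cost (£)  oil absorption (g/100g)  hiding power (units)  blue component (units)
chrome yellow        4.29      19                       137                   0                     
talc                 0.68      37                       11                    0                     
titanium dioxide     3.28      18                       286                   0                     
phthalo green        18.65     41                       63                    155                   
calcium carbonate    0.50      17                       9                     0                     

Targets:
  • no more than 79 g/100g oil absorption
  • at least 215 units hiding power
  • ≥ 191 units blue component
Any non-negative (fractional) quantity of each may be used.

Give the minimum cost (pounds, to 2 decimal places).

£24.56

Treat it as an LP. Let x1 = kg of chrome yellow, x2 = kg of talc, x3 = kg of titanium dioxide, x4 = kg of phthalo green, x5 = kg of calcium carbonate.
Minimise 4.29x1 + 0.68x2 + 3.28x3 + 18.65x4 + 0.5x5 s.t.:
  19x1 + 37x2 + 18x3 + 41x4 + 17x5 ≤ 79   (oil absorption)
  137x1 + 11x2 + 286x3 + 63x4 + 9x5 ≥ 215   (hiding power)
  155x4 ≥ 191   (blue component)
  x1, x2, x3, x4, x5 ≥ 0.
The optimal basis is {titanium dioxide, phthalo green}; chrome yellow, talc, calcium carbonate drop out. There the hiding power and blue component constraints are tight.
So titanium dioxide = 0.48031 kg, phthalo green = 1.2323 kg.
Hence cost = 3.28·0.48031 + 18.65·1.2323 = £24.5578.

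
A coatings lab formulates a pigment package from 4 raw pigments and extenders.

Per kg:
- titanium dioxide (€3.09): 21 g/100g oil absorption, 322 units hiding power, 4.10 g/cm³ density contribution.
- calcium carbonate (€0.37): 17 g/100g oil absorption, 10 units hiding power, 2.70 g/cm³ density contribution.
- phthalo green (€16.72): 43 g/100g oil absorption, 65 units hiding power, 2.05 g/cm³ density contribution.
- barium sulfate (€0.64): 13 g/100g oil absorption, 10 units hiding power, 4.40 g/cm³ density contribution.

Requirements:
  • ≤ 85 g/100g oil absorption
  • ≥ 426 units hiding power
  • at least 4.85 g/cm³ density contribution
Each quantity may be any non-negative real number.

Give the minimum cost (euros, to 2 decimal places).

€4.09

Set it up as a linear program. Let x1 = kg of titanium dioxide, x2 = kg of calcium carbonate, x3 = kg of phthalo green, x4 = kg of barium sulfate.
min 3.09x1 + 0.37x2 + 16.72x3 + 0.64x4 subject to:
  21x1 + 17x2 + 43x3 + 13x4 ≤ 85   (oil absorption)
  322x1 + 10x2 + 65x3 + 10x4 ≥ 426   (hiding power)
  4.1x1 + 2.7x2 + 2.05x3 + 4.4x4 ≥ 4.85   (density contribution)
  x1, x2, x3, x4 ≥ 0.
The minimum-cost mix takes nothing from calcium carbonate, phthalo green, barium sulfate — only titanium dioxide. The hiding power requirement is met with equality.
Solving gives x1 = 1.323.
Objective = 3.09·1.323 = 4.0881.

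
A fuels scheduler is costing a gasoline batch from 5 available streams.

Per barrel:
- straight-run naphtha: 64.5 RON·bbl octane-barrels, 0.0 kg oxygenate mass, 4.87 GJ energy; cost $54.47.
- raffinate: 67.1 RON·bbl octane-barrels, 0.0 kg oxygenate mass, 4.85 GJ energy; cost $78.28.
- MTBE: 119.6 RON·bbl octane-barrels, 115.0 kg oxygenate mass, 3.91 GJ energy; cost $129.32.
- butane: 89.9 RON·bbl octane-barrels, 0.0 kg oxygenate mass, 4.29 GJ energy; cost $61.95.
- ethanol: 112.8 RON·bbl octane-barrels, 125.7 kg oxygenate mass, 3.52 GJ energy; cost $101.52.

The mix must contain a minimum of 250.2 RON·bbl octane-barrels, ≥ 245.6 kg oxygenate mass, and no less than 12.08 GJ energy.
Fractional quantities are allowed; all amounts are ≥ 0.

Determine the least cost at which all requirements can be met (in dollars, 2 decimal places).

$256.54

Treat it as an LP. Let x1 = barrels of straight-run naphtha, x2 = barrels of raffinate, x3 = barrels of MTBE, x4 = barrels of butane, x5 = barrels of ethanol.
min 54.47x1 + 78.28x2 + 129.32x3 + 61.95x4 + 101.52x5 subject to:
  64.5x1 + 67.1x2 + 119.6x3 + 89.9x4 + 112.8x5 ≥ 250.2   (octane-barrels)
  115x3 + 125.7x5 ≥ 245.6   (oxygenate mass)
  4.87x1 + 4.85x2 + 3.91x3 + 4.29x4 + 3.52x5 ≥ 12.08   (energy)
  x1, x2, x3, x4, x5 ≥ 0.
The optimal basis is {straight-run naphtha, ethanol}; raffinate, MTBE, butane drop out. Binding constraints: oxygenate mass and energy.
So straight-run naphtha = 1.068 barrels, ethanol = 1.954 barrels.
Cost = 54.47·1.068 + 101.52·1.954 = 256.5440.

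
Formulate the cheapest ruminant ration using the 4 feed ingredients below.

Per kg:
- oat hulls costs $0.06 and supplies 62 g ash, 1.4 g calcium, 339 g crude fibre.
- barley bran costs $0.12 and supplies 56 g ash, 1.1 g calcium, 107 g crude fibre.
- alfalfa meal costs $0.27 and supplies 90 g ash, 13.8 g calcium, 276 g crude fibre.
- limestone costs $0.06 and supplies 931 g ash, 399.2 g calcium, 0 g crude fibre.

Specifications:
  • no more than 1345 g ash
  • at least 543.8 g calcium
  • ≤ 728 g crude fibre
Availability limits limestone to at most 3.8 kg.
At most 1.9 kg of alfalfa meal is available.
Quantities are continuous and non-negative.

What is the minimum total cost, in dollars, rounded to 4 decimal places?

This is a linear program. Let x1 = kg of oat hulls, x2 = kg of barley bran, x3 = kg of alfalfa meal, x4 = kg of limestone.
Minimize 0.06x1 + 0.12x2 + 0.27x3 + 0.06x4 subject to:
  62x1 + 56x2 + 90x3 + 931x4 ≤ 1345   (ash)
  1.4x1 + 1.1x2 + 13.8x3 + 399.2x4 ≥ 543.8   (calcium)
  339x1 + 107x2 + 276x3 ≤ 728   (crude fibre)
  x4 ≤ 3.8
  x3 ≤ 1.9
  x1, x2, x3, x4 ≥ 0.
At the optimum only limestone is positive (oat hulls, barley bran, alfalfa meal = 0). There the calcium constraint is tight.
Optimal quantities: limestone = 1.362 kg.
Total cost: 0.06·1.362 = 0.081720.

$0.0817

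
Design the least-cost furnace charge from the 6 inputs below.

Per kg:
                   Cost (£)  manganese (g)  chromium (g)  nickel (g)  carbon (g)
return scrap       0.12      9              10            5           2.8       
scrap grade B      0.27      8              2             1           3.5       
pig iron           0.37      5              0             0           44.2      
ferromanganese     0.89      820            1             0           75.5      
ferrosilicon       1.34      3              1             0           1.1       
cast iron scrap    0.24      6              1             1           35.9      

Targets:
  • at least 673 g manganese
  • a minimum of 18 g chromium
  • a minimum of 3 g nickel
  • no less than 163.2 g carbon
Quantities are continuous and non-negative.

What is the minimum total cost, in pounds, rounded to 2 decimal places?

Set it up as a linear program. Let x1 = kg of return scrap, x2 = kg of scrap grade B, x3 = kg of pig iron, x4 = kg of ferromanganese, x5 = kg of ferrosilicon, x6 = kg of cast iron scrap.
min 0.12x1 + 0.27x2 + 0.37x3 + 0.89x4 + 1.34x5 + 0.24x6 with:
  9x1 + 8x2 + 5x3 + 820x4 + 3x5 + 6x6 ≥ 673   (manganese)
  10x1 + 2x2 + 1x4 + 1x5 + 1x6 ≥ 18   (chromium)
  5x1 + 1x2 + 1x6 ≥ 3   (nickel)
  2.8x1 + 3.5x2 + 44.2x3 + 75.5x4 + 1.1x5 + 35.9x6 ≥ 163.2   (carbon)
  x1, x2, x3, x4, x5, x6 ≥ 0.
The minimum-cost mix takes nothing from scrap grade B, pig iron, ferrosilicon — only return scrap, ferromanganese, cast iron scrap. The manganese, chromium, carbon requirements are met with equality.
That vertex is x1 = 1.443, x4 = 0.7845, x6 = 2.783.
Cost = 0.12·1.443 + 0.89·0.7845 + 0.24·2.783 = 1.5393.

£1.54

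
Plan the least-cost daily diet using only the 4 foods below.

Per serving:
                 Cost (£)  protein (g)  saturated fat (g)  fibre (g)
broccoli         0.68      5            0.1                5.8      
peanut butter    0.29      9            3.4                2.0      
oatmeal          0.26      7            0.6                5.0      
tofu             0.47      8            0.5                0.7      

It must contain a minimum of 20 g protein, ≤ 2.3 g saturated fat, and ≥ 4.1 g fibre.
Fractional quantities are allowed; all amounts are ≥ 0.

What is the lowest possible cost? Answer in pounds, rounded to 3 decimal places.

£0.733

Treat it as an LP. Let x1 = servings of broccoli, x2 = servings of peanut butter, x3 = servings of oatmeal, x4 = servings of tofu.
Minimize 0.68x1 + 0.29x2 + 0.26x3 + 0.47x4 with:
  5x1 + 9x2 + 7x3 + 8x4 ≥ 20   (protein)
  0.1x1 + 3.4x2 + 0.6x3 + 0.5x4 ≤ 2.3   (saturated fat)
  5.8x1 + 2x2 + 5x3 + 0.7x4 ≥ 4.1   (fibre)
  x1, x2, x3, x4 ≥ 0.
The minimum-cost mix takes nothing from broccoli, tofu — only peanut butter, oatmeal. The protein and saturated fat requirements are met with equality.
That vertex is x2 = 0.2228, x3 = 2.571.
Objective = 0.29·0.2228 + 0.26·2.571 = 0.73307.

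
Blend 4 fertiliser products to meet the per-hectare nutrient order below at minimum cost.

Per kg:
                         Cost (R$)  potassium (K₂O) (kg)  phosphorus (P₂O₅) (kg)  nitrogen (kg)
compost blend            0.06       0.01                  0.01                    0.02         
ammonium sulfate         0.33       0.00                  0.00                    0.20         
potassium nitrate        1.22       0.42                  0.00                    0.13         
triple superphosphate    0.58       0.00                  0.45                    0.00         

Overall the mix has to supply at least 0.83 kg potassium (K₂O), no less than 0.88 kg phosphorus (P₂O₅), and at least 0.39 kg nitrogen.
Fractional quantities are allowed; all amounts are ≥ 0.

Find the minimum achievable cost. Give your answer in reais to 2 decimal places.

Set it up as a linear program. Let x1 = kg of compost blend, x2 = kg of ammonium sulfate, x3 = kg of potassium nitrate, x4 = kg of triple superphosphate.
Minimise 0.06x1 + 0.33x2 + 1.22x3 + 0.58x4 subject to:
  0.01x1 + 0.42x3 ≥ 0.83   (potassium (K₂O))
  0.01x1 + 0.45x4 ≥ 0.88   (phosphorus (P₂O₅))
  0.02x1 + 0.2x2 + 0.13x3 ≥ 0.39   (nitrogen)
  x1, x2, x3, x4 ≥ 0.
The cheapest feasible vertex uses only compost blend, potassium nitrate, triple superphosphate; ammonium sulfate is not used. There the potassium (K₂O), phosphorus (P₂O₅), nitrogen constraints are tight.
Optimal quantities: compost blend = 7.873 kg, potassium nitrate = 1.789 kg, triple superphosphate = 1.781 kg.
Cost = 0.06·7.873 + 1.22·1.789 + 0.58·1.781 = 3.6879.

R$3.69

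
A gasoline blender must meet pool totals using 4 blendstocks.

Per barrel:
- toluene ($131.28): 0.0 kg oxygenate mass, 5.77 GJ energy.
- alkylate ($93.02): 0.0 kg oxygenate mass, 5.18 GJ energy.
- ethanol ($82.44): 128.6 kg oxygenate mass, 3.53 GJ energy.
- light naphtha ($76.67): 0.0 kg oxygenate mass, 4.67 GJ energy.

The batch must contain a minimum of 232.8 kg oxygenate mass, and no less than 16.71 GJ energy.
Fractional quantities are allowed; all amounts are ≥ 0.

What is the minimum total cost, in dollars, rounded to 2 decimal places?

Let x1 = barrels of toluene, x2 = barrels of alkylate, x3 = barrels of ethanol, x4 = barrels of light naphtha.
Minimize 131.28x1 + 93.02x2 + 82.44x3 + 76.67x4 with:
  128.6x3 ≥ 232.8   (oxygenate mass)
  5.77x1 + 5.18x2 + 3.53x3 + 4.67x4 ≥ 16.71   (energy)
  x1, x2, x3, x4 ≥ 0.
The cheapest feasible vertex uses only ethanol, light naphtha; toluene, alkylate are not used. There the oxygenate mass and energy constraints are tight.
Solving gives x3 = 1.81, x4 = 2.21.
Objective = 82.44·1.81 + 76.67·2.21 = 318.6571.

$318.66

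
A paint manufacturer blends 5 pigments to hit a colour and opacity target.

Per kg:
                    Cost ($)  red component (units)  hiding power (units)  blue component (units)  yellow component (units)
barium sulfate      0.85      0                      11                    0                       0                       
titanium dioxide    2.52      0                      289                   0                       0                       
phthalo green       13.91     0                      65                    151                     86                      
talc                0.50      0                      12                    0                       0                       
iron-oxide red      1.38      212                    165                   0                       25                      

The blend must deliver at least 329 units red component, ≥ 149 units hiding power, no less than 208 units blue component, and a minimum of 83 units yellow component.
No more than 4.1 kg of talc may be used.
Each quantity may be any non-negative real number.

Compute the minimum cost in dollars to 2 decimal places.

Set it up as a linear program. Let x1 = kg of barium sulfate, x2 = kg of titanium dioxide, x3 = kg of phthalo green, x4 = kg of talc, x5 = kg of iron-oxide red.
min 0.85x1 + 2.52x2 + 13.91x3 + 0.5x4 + 1.38x5 s.t.:
  212x5 ≥ 329   (red component)
  11x1 + 289x2 + 65x3 + 12x4 + 165x5 ≥ 149   (hiding power)
  151x3 ≥ 208   (blue component)
  86x3 + 25x5 ≥ 83   (yellow component)
  x4 ≤ 4.1
  x1, x2, x3, x4, x5 ≥ 0.
The minimum-cost mix takes nothing from barium sulfate, titanium dioxide, talc — only phthalo green, iron-oxide red. There the red component and blue component constraints are tight.
Solving gives x3 = 1.377, x5 = 1.552.
Objective = 13.91·1.377 + 1.38·1.552 = 21.2958.

$21.30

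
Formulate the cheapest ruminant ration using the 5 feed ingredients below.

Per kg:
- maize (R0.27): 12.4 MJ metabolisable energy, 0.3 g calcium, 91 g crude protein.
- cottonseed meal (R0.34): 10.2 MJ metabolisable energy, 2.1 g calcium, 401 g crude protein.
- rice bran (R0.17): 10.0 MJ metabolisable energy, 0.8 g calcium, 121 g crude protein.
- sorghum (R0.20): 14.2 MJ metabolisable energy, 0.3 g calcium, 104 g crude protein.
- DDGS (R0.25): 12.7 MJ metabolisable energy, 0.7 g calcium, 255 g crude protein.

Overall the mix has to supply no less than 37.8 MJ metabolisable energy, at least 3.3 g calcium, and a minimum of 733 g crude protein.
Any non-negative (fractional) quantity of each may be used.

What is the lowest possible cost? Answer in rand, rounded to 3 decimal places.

Let x1 = kg of maize, x2 = kg of cottonseed meal, x3 = kg of rice bran, x4 = kg of sorghum, x5 = kg of DDGS.
Minimise 0.27x1 + 0.34x2 + 0.17x3 + 0.2x4 + 0.25x5 subject to:
  12.4x1 + 10.2x2 + 10x3 + 14.2x4 + 12.7x5 ≥ 37.8   (metabolisable energy)
  0.3x1 + 2.1x2 + 0.8x3 + 0.3x4 + 0.7x5 ≥ 3.3   (calcium)
  91x1 + 401x2 + 121x3 + 104x4 + 255x5 ≥ 733   (crude protein)
  x1, x2, x3, x4, x5 ≥ 0.
The minimum-cost mix takes nothing from maize, sorghum — only cottonseed meal, rice bran, DDGS. Binding constraints: metabolisable energy, calcium, crude protein.
So cottonseed meal = 0.5282 kg, rice bran = 1.625 kg, DDGS = 1.273 kg.
Hence cost = 0.34·0.5282 + 0.17·1.625 + 0.25·1.273 = R0.77409.

R0.774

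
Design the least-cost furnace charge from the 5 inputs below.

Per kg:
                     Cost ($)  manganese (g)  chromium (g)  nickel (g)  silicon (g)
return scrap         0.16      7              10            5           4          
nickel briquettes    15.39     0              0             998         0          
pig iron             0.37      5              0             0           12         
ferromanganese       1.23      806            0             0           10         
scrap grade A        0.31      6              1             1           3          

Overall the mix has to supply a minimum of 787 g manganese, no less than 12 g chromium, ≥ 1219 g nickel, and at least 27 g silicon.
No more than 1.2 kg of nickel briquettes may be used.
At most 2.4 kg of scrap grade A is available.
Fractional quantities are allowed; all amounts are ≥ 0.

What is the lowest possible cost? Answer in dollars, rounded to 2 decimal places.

Let x1 = kg of return scrap, x2 = kg of nickel briquettes, x3 = kg of pig iron, x4 = kg of ferromanganese, x5 = kg of scrap grade A.
Minimise 0.16x1 + 15.39x2 + 0.37x3 + 1.23x4 + 0.31x5 with:
  7x1 + 5x3 + 806x4 + 6x5 ≥ 787   (manganese)
  10x1 + 1x5 ≥ 12   (chromium)
  5x1 + 998x2 + 1x5 ≥ 1219   (nickel)
  4x1 + 12x3 + 10x4 + 3x5 ≥ 27   (silicon)
  x2 ≤ 1.2
  x5 ≤ 2.4
  x1, x2, x3, x4, x5 ≥ 0.
The cheapest feasible vertex uses only return scrap, nickel briquettes, ferromanganese; pig iron, scrap grade A are not used. There the manganese, nickel, silicon constraints are tight.
So return scrap = 4.4046 kg, nickel briquettes = 1.1994 kg, ferromanganese = 0.93817 kg.
Objective = 0.16·4.4046 + 15.39·1.1994 + 1.23·0.93817 = 20.3175.

$20.32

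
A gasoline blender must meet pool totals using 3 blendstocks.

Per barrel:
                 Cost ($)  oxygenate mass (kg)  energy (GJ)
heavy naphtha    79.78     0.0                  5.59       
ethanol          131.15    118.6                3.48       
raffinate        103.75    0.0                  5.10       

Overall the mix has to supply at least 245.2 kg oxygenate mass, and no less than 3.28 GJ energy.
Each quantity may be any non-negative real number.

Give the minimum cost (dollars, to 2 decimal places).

Let x1 = barrels of heavy naphtha, x2 = barrels of ethanol, x3 = barrels of raffinate.
min 79.78x1 + 131.15x2 + 103.75x3 s.t.:
  118.6x2 ≥ 245.2   (oxygenate mass)
  5.59x1 + 3.48x2 + 5.1x3 ≥ 3.28   (energy)
  x1, x2, x3 ≥ 0.
The minimum-cost mix takes nothing from heavy naphtha, raffinate — only ethanol. There the oxygenate mass constraint is tight.
Solving gives x2 = 2.0675.
Objective = 131.15·2.0675 = 271.1526.

$271.15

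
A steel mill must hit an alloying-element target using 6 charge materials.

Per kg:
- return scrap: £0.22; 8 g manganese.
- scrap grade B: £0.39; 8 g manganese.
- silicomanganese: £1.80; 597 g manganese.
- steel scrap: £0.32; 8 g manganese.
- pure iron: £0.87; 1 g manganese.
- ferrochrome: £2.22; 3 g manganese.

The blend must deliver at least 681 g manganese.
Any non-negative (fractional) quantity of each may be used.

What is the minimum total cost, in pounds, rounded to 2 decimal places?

£2.05

Treat it as an LP. Let x1 = kg of return scrap, x2 = kg of scrap grade B, x3 = kg of silicomanganese, x4 = kg of steel scrap, x5 = kg of pure iron, x6 = kg of ferrochrome.
Minimize 0.22x1 + 0.39x2 + 1.8x3 + 0.32x4 + 0.87x5 + 2.22x6 s.t.:
  8x1 + 8x2 + 597x3 + 8x4 + 1x5 + 3x6 ≥ 681   (manganese)
  x1, x2, x3, x4, x5, x6 ≥ 0.
At the optimum only silicomanganese is positive (return scrap, scrap grade B, steel scrap, pure iron, ferrochrome = 0). There the manganese constraint is tight.
That vertex is x3 = 1.141.
Total cost: 1.8·1.141 = 2.0538.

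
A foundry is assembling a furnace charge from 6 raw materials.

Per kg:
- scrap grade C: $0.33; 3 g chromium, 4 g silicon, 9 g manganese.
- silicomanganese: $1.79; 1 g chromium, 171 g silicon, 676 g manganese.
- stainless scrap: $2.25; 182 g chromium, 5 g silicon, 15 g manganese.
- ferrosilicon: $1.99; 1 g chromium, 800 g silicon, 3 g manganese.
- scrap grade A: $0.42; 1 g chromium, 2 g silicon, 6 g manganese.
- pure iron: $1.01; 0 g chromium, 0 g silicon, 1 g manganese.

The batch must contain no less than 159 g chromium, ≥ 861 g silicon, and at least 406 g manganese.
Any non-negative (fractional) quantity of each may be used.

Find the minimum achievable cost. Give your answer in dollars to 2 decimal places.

Let x1 = kg of scrap grade C, x2 = kg of silicomanganese, x3 = kg of stainless scrap, x4 = kg of ferrosilicon, x5 = kg of scrap grade A, x6 = kg of pure iron.
Minimize 0.33x1 + 1.79x2 + 2.25x3 + 1.99x4 + 0.42x5 + 1.01x6 subject to:
  3x1 + 1x2 + 182x3 + 1x4 + 1x5 ≥ 159   (chromium)
  4x1 + 171x2 + 5x3 + 800x4 + 2x5 ≥ 861   (silicon)
  9x1 + 676x2 + 15x3 + 3x4 + 6x5 + 1x6 ≥ 406   (manganese)
  x1, x2, x3, x4, x5, x6 ≥ 0.
The cheapest feasible vertex uses only silicomanganese, stainless scrap, ferrosilicon; scrap grade C, scrap grade A, pure iron are not used. There the chromium, silicon, manganese constraints are tight.
Solving gives x2 = 0.5772, x3 = 0.8652, x4 = 0.9475.
Objective = 1.79·0.5772 + 2.25·0.8652 + 1.99·0.9475 = 4.8654.

$4.87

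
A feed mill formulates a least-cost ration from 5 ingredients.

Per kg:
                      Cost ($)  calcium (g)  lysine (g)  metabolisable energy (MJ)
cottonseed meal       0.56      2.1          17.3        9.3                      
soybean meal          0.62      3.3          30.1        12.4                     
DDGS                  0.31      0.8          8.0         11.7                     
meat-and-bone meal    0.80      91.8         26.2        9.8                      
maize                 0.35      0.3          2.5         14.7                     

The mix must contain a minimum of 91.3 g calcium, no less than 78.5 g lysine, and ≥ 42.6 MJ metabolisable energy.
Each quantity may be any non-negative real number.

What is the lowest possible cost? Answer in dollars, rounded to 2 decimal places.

$2.05

Set it up as a linear program. Let x1 = kg of cottonseed meal, x2 = kg of soybean meal, x3 = kg of DDGS, x4 = kg of meat-and-bone meal, x5 = kg of maize.
min 0.56x1 + 0.62x2 + 0.31x3 + 0.8x4 + 0.35x5 subject to:
  2.1x1 + 3.3x2 + 0.8x3 + 91.8x4 + 0.3x5 ≥ 91.3   (calcium)
  17.3x1 + 30.1x2 + 8x3 + 26.2x4 + 2.5x5 ≥ 78.5   (lysine)
  9.3x1 + 12.4x2 + 11.7x3 + 9.8x4 + 14.7x5 ≥ 42.6   (metabolisable energy)
  x1, x2, x3, x4, x5 ≥ 0.
The minimum-cost mix takes nothing from cottonseed meal, maize — only soybean meal, DDGS, meat-and-bone meal. Binding constraints: calcium, lysine, metabolisable energy.
Optimal quantities: soybean meal = 1.444 kg, DDGS = 1.331 kg, meat-and-bone meal = 0.9311 kg.
Objective = 0.62·1.444 + 0.31·1.331 + 0.8·0.9311 = 2.0528.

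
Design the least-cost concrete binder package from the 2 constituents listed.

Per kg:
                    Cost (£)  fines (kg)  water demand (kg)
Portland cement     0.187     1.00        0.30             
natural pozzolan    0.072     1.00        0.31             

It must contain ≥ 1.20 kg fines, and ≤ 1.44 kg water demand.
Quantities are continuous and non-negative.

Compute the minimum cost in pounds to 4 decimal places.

This is a linear program. Let x1 = kg of Portland cement, x2 = kg of natural pozzolan.
Minimize 0.187x1 + 0.072x2 with:
  1x1 + 1x2 ≥ 1.2   (fines)
  0.3x1 + 0.31x2 ≤ 1.44   (water demand)
  x1, x2 ≥ 0.
The cheapest feasible vertex uses only natural pozzolan; Portland cement is not used. There the fines constraint is tight.
Solving gives x2 = 1.2.
Objective = 0.072·1.2 = 0.086400.

£0.0864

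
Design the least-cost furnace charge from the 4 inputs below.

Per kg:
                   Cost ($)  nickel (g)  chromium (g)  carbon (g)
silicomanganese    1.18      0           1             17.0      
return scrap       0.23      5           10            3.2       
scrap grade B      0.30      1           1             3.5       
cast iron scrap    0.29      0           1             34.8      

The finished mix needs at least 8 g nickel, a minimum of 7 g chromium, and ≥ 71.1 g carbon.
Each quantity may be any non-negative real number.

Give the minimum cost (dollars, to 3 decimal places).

Let x1 = kg of silicomanganese, x2 = kg of return scrap, x3 = kg of scrap grade B, x4 = kg of cast iron scrap.
min 1.18x1 + 0.23x2 + 0.3x3 + 0.29x4 with:
  5x2 + 1x3 ≥ 8   (nickel)
  1x1 + 10x2 + 1x3 + 1x4 ≥ 7   (chromium)
  17x1 + 3.2x2 + 3.5x3 + 34.8x4 ≥ 71.1   (carbon)
  x1, x2, x3, x4 ≥ 0.
The minimum-cost mix takes nothing from silicomanganese, scrap grade B — only return scrap, cast iron scrap. There the nickel and carbon constraints are tight.
That vertex is x2 = 1.6, x4 = 1.896.
Hence cost = 0.23·1.6 + 0.29·1.896 = $0.91784.

$0.918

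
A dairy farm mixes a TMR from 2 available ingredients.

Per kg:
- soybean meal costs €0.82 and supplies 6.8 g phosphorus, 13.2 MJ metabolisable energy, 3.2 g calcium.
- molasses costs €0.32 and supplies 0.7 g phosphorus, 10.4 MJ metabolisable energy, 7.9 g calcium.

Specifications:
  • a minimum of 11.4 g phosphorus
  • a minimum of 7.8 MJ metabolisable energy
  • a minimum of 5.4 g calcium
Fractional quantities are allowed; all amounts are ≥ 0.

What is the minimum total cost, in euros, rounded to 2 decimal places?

This is a linear program. Let x1 = kg of soybean meal, x2 = kg of molasses.
Minimize 0.82x1 + 0.32x2 with:
  6.8x1 + 0.7x2 ≥ 11.4   (phosphorus)
  13.2x1 + 10.4x2 ≥ 7.8   (metabolisable energy)
  3.2x1 + 7.9x2 ≥ 5.4   (calcium)
  x1, x2 ≥ 0.
Both inputs are positive at the optimum. Binding constraints: phosphorus and calcium.
Optimal quantities: soybean meal = 1.676 kg, molasses = 0.004662 kg.
Cost = 0.82·1.676 + 0.32·0.004662 = 1.3758.

€1.38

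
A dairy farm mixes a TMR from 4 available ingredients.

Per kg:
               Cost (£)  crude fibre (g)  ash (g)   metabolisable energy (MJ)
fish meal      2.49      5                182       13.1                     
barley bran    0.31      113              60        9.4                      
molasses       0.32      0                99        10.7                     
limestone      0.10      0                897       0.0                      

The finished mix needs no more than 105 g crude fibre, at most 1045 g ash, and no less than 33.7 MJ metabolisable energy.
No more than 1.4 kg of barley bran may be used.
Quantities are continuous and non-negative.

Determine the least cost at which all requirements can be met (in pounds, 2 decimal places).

Treat it as an LP. Let x1 = kg of fish meal, x2 = kg of barley bran, x3 = kg of molasses, x4 = kg of limestone.
min 2.49x1 + 0.31x2 + 0.32x3 + 0.1x4 s.t.:
  5x1 + 113x2 ≤ 105   (crude fibre)
  182x1 + 60x2 + 99x3 + 897x4 ≤ 1045   (ash)
  13.1x1 + 9.4x2 + 10.7x3 ≥ 33.7   (metabolisable energy)
  x2 ≤ 1.4
  x1, x2, x3, x4 ≥ 0.
At the optimum only molasses is positive (fish meal, barley bran, limestone = 0). The metabolisable energy requirement is met with equality.
That vertex is x3 = 3.15.
Cost = 0.32·3.15 = 1.0080.

£1.01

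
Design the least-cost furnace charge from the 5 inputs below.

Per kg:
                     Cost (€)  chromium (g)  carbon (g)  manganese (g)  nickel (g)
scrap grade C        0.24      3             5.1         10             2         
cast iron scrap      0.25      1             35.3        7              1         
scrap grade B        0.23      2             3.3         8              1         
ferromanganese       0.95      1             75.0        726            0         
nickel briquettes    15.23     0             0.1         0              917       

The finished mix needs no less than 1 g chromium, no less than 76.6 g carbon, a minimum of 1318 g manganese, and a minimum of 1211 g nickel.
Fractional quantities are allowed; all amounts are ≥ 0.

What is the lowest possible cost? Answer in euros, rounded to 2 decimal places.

Let x1 = kg of scrap grade C, x2 = kg of cast iron scrap, x3 = kg of scrap grade B, x4 = kg of ferromanganese, x5 = kg of nickel briquettes.
Minimise 0.24x1 + 0.25x2 + 0.23x3 + 0.95x4 + 15.23x5 with:
  3x1 + 1x2 + 2x3 + 1x4 ≥ 1   (chromium)
  5.1x1 + 35.3x2 + 3.3x3 + 75x4 + 0.1x5 ≥ 76.6   (carbon)
  10x1 + 7x2 + 8x3 + 726x4 ≥ 1318   (manganese)
  2x1 + 1x2 + 1x3 + 917x5 ≥ 1211   (nickel)
  x1, x2, x3, x4, x5 ≥ 0.
The cheapest feasible vertex uses only ferromanganese, nickel briquettes; scrap grade C, cast iron scrap, scrap grade B are not used. Binding constraints: manganese and nickel.
That vertex is x4 = 1.815, x5 = 1.321.
Total cost: 0.95·1.815 + 15.23·1.321 = 21.8431.

€21.84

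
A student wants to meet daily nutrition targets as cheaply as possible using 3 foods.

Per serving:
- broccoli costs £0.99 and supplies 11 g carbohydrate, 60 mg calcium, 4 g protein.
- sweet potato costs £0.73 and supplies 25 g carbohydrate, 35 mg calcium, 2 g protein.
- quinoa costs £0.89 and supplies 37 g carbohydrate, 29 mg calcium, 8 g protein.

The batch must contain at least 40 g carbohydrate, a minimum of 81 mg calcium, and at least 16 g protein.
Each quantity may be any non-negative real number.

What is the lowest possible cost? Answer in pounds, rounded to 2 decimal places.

This is a linear program. Let x1 = servings of broccoli, x2 = servings of sweet potato, x3 = servings of quinoa.
Minimize 0.99x1 + 0.73x2 + 0.89x3 subject to:
  11x1 + 25x2 + 37x3 ≥ 40   (carbohydrate)
  60x1 + 35x2 + 29x3 ≥ 81   (calcium)
  4x1 + 2x2 + 8x3 ≥ 16   (protein)
  x1, x2, x3 ≥ 0.
The cheapest feasible vertex uses only broccoli, quinoa; sweet potato is not used. There the calcium and protein constraints are tight.
Optimal quantities: broccoli = 0.5055 servings, quinoa = 1.747 servings.
Objective = 0.99·0.5055 + 0.89·1.747 = 2.0553.

£2.06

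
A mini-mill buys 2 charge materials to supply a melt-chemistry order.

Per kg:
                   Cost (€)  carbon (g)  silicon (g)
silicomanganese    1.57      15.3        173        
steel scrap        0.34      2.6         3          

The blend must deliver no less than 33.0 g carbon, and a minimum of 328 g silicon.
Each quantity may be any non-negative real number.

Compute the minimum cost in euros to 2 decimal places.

Set it up as a linear program. Let x1 = kg of silicomanganese, x2 = kg of steel scrap.
min 1.57x1 + 0.34x2 with:
  15.3x1 + 2.6x2 ≥ 33   (carbon)
  173x1 + 3x2 ≥ 328   (silicon)
  x1, x2 ≥ 0.
The cheapest feasible vertex uses only silicomanganese; steel scrap is not used. The carbon requirement is met with equality.
So silicomanganese = 2.157 kg.
Total cost: 1.57·2.157 = 3.3865.

€3.39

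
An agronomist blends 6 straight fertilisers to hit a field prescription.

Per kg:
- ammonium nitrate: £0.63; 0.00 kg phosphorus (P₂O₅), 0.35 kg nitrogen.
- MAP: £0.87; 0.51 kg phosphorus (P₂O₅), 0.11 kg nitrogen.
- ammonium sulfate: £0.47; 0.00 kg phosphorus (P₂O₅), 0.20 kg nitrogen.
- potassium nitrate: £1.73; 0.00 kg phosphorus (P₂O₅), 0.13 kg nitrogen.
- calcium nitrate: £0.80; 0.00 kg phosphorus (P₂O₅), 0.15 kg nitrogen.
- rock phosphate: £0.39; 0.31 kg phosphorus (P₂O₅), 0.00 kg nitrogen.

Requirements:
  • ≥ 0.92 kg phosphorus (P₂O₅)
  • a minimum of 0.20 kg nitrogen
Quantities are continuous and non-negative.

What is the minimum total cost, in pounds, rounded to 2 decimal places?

£1.52

Set it up as a linear program. Let x1 = kg of ammonium nitrate, x2 = kg of MAP, x3 = kg of ammonium sulfate, x4 = kg of potassium nitrate, x5 = kg of calcium nitrate, x6 = kg of rock phosphate.
Minimize 0.63x1 + 0.87x2 + 0.47x3 + 1.73x4 + 0.8x5 + 0.39x6 subject to:
  0.51x2 + 0.31x6 ≥ 0.92   (phosphorus (P₂O₅))
  0.35x1 + 0.11x2 + 0.2x3 + 0.13x4 + 0.15x5 ≥ 0.2   (nitrogen)
  x1, x2, x3, x4, x5, x6 ≥ 0.
The optimal basis is {ammonium nitrate, rock phosphate}; MAP, ammonium sulfate, potassium nitrate, calcium nitrate drop out. Binding constraints: phosphorus (P₂O₅) and nitrogen.
So ammonium nitrate = 0.5714 kg, rock phosphate = 2.968 kg.
Cost = 0.63·0.5714 + 0.39·2.968 = 1.5175.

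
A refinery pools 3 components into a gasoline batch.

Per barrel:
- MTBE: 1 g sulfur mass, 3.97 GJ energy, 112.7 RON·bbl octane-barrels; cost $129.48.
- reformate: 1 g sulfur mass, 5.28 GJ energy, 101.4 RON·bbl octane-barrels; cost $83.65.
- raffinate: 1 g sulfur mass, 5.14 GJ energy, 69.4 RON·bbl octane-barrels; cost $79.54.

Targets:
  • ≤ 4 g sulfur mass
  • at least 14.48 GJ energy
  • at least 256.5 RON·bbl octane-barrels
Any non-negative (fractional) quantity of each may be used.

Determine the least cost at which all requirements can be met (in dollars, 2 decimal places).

Set it up as a linear program. Let x1 = barrels of MTBE, x2 = barrels of reformate, x3 = barrels of raffinate.
Minimise 129.48x1 + 83.65x2 + 79.54x3 s.t.:
  1x1 + 1x2 + 1x3 ≤ 4   (sulfur mass)
  3.97x1 + 5.28x2 + 5.14x3 ≥ 14.48   (energy)
  112.7x1 + 101.4x2 + 69.4x3 ≥ 256.5   (octane-barrels)
  x1, x2, x3 ≥ 0.
At the optimum only reformate, raffinate are positive (MTBE = 0). Binding constraints: energy and octane-barrels.
So reformate = 2.02565 barrels, raffinate = 0.736295 barrels.
Cost = 83.65·2.02565 + 79.54·0.736295 = 228.0105.

$228.01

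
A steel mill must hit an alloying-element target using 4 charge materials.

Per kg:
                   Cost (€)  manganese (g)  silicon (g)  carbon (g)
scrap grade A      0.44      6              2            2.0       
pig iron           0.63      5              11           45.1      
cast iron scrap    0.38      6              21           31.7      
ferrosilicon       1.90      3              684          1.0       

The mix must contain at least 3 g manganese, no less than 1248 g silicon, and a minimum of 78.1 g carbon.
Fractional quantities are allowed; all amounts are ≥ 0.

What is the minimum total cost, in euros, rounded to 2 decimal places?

Treat it as an LP. Let x1 = kg of scrap grade A, x2 = kg of pig iron, x3 = kg of cast iron scrap, x4 = kg of ferrosilicon.
min 0.44x1 + 0.63x2 + 0.38x3 + 1.9x4 with:
  6x1 + 5x2 + 6x3 + 3x4 ≥ 3   (manganese)
  2x1 + 11x2 + 21x3 + 684x4 ≥ 1248   (silicon)
  2x1 + 45.1x2 + 31.7x3 + 1x4 ≥ 78.1   (carbon)
  x1, x2, x3, x4 ≥ 0.
The cheapest feasible vertex uses only cast iron scrap, ferrosilicon; scrap grade A, pig iron are not used. Binding constraints: silicon and carbon.
So cast iron scrap = 2.408 kg, ferrosilicon = 1.751 kg.
Total cost: 0.38·2.408 + 1.9·1.751 = 4.2419.

€4.24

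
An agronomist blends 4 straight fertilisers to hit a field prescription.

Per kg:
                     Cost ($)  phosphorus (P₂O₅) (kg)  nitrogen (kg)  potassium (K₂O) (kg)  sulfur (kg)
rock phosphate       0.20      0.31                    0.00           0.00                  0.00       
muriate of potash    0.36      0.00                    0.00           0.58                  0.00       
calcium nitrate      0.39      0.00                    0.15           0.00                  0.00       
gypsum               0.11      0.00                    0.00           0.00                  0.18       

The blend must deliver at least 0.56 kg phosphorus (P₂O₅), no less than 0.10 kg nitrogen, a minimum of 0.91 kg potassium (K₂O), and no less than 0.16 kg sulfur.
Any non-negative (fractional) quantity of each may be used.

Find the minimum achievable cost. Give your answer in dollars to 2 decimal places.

$1.28

Let x1 = kg of rock phosphate, x2 = kg of muriate of potash, x3 = kg of calcium nitrate, x4 = kg of gypsum.
min 0.2x1 + 0.36x2 + 0.39x3 + 0.11x4 with:
  0.31x1 ≥ 0.56   (phosphorus (P₂O₅))
  0.15x3 ≥ 0.1   (nitrogen)
  0.58x2 ≥ 0.91   (potassium (K₂O))
  0.18x4 ≥ 0.16   (sulfur)
  x1, x2, x3, x4 ≥ 0.
All 4 inputs are positive at the optimum. Binding constraints: phosphorus (P₂O₅), nitrogen, potassium (K₂O), sulfur.
Solving gives x1 = 1.806, x2 = 1.569, x3 = 0.6667, x4 = 0.8889.
Hence cost = 0.2·1.806 + 0.36·1.569 + 0.39·0.6667 + 0.11·0.8889 = $1.2838.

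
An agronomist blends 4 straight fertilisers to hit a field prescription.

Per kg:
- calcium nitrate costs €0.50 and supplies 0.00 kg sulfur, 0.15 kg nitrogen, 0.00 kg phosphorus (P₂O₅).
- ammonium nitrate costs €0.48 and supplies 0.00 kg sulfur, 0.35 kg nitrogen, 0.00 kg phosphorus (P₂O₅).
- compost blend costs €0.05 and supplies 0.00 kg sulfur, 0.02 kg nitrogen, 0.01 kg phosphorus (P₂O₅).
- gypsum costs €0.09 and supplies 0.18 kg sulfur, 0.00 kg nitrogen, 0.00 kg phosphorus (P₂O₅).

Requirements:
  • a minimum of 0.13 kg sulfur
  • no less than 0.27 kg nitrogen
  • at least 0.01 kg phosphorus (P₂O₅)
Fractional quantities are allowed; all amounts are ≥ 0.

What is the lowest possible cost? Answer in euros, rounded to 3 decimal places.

€0.458

Let x1 = kg of calcium nitrate, x2 = kg of ammonium nitrate, x3 = kg of compost blend, x4 = kg of gypsum.
Minimize 0.5x1 + 0.48x2 + 0.05x3 + 0.09x4 s.t.:
  0.18x4 ≥ 0.13   (sulfur)
  0.15x1 + 0.35x2 + 0.02x3 ≥ 0.27   (nitrogen)
  0.01x3 ≥ 0.01   (phosphorus (P₂O₅))
  x1, x2, x3, x4 ≥ 0.
The minimum-cost mix takes nothing from calcium nitrate — only ammonium nitrate, compost blend, gypsum. There the sulfur, nitrogen, phosphorus (P₂O₅) constraints are tight.
Solving gives x2 = 0.7143, x3 = 1, x4 = 0.7222.
Hence cost = 0.48·0.7143 + 0.05·1 + 0.09·0.7222 = €0.45786.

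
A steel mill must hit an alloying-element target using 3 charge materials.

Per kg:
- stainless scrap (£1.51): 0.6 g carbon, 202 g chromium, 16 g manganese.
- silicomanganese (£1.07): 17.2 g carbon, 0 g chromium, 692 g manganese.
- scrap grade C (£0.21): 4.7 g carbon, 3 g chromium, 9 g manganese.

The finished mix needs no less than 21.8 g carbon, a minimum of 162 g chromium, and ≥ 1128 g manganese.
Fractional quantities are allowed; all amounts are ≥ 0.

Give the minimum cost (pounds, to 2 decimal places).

£2.94

Let x1 = kg of stainless scrap, x2 = kg of silicomanganese, x3 = kg of scrap grade C.
Minimise 1.51x1 + 1.07x2 + 0.21x3 subject to:
  0.6x1 + 17.2x2 + 4.7x3 ≥ 21.8   (carbon)
  202x1 + 3x3 ≥ 162   (chromium)
  16x1 + 692x2 + 9x3 ≥ 1128   (manganese)
  x1, x2, x3 ≥ 0.
The cheapest feasible vertex uses only stainless scrap, silicomanganese; scrap grade C is not used. The chromium and manganese requirements are met with equality.
So stainless scrap = 0.802 kg, silicomanganese = 1.612 kg.
Objective = 1.51·0.802 + 1.07·1.612 = 2.9359.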